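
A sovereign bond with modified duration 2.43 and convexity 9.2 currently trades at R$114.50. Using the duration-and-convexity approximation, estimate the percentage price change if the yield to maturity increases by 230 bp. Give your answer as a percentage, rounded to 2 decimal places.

-5.35%

Duration effect: -D_mod·Δy = -2.43 × (+0.023) = -0.055890
Convexity effect: ½·C·(Δy)² = 0.5 × 9.2 × (0.023)² = +0.0024334
ΔP/P ≈ -0.055890 + 0.0024334 = -0.0534566
= -5.34566%.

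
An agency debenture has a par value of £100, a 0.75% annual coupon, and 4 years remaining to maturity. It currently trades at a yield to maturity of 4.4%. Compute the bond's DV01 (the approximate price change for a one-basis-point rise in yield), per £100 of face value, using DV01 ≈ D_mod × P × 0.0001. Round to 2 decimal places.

£0.03

Periodic yield y = 0.044.
  t   CF        PV=CF/(1+0.044)^t    t·PV
  1         0.75         0.7184         0.7184
  2         0.75         0.6881         1.3762
  3         0.75         0.6591         1.9773
  4       100.75        84.8092       339.2369
  Σ                     86.8748       343.3088
P = 86.8748; D_Mac = 3.95176 yrs; D_mod = 3.78521 yrs.
DV01 ≈ 3.78521 × 86.8748 × 0.0001 = 0.032884.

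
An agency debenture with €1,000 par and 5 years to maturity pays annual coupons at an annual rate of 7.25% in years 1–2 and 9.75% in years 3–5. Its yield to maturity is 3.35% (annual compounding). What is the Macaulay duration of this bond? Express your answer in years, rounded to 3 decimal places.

Periodic yield y = 0.0335. Discount each cash flow and weight by its year:
  t   CF        PV=CF/(1+0.0335)^t    t·PV
  1        72.50        70.1500        70.1500
  2        72.50        67.8761       135.7523
  3        97.50        88.3229       264.9686
  4        97.50        85.4600       341.8398
  5     1,097.50       930.7909     4,653.9545
  Σ                  1,242.5998     5,466.6651
Price P = Σ PV = 1,242.5998.
Macaulay duration = Σ(t·PV) / P = 5,466.6651 / 1,242.5998 = 4.39938 years.

4.399 years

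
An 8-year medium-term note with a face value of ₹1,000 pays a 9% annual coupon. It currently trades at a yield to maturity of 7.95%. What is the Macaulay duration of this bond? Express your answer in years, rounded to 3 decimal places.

Periodic yield y = 0.0795. Discount each cash flow and weight by its year:
  t   CF        PV=CF/(1+0.0795)^t    t·PV
  1        90.00        83.3719        83.3719
  2        90.00        77.2320       154.4640
  3        90.00        71.5442       214.6327
  4        90.00        66.2753       265.1013
  5        90.00        61.3945       306.9724
  6        90.00        56.8731       341.2384
  7        90.00        52.6846       368.7925
  8     1,090.00       591.0787     4,728.6298
  Σ                  1,060.4544     6,463.2029
Price P = Σ PV = 1,060.4544.
Macaulay duration = Σ(t·PV) / P = 6,463.2029 / 1,060.4544 = 6.09475 years.

6.095 years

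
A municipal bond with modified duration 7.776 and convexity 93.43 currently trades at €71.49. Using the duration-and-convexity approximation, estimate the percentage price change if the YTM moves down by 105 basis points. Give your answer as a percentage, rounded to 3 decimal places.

+8.680%

Duration effect: -D_mod·Δy = -7.776 × (-0.0105) = +0.081648
Convexity effect: ½·C·(Δy)² = 0.5 × 93.43 × (-0.0105)² = +0.00515032875
ΔP/P ≈ +0.081648 + 0.00515032875 = +0.08679832875
= +8.679832875%.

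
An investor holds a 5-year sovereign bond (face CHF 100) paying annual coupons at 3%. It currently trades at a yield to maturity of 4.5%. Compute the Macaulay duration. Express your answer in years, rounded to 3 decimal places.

Periodic yield y = 0.045. Discount each cash flow and weight by its year:
  t   CF        PV=CF/(1+0.045)^t    t·PV
  1         3.00         2.8708         2.8708
  2         3.00         2.7472         5.4944
  3         3.00         2.6289         7.8867
  4         3.00         2.5157        10.0627
  5       103.00        82.6525       413.2623
  Σ                     93.4150       439.5769
Price P = Σ PV = 93.4150.
Macaulay duration = Σ(t·PV) / P = 439.5769 / 93.4150 = 4.70563 years.

4.706 years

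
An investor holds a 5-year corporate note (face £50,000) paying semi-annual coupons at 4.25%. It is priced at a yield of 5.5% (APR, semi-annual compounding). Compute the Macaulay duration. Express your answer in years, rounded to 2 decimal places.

4.54 years

Periodic yield y = 0.0275. Discount each cash flow and weight by its period:
  t   CF        PV=CF/(1+0.0275)^t    t·PV
  1     1,062.50     1,034.0633     1,034.0633
  2     1,062.50     1,006.3876     2,012.7752
  3     1,062.50       979.4527     2,938.3580
  4     1,062.50       953.2386     3,812.9544
  5     1,062.50       927.7261     4,638.6306
  6     1,062.50       902.8965     5,417.3788
  7     1,062.50       878.7314     6,151.1195
  8     1,062.50       855.2130     6,841.7040
  9     1,062.50       832.3241     7,490.9168
  10   51,062.50    38,929.9430   389,299.4305
  Σ                 47,299.9762   429,637.3310
Price P = Σ PV = 47,299.9762.
Macaulay duration = Σ(t·PV) / P = 429,637.3310 / 47,299.9762 = 9.08325 half-year periods.
In years: 9.08325 / 2 = 4.54162 years.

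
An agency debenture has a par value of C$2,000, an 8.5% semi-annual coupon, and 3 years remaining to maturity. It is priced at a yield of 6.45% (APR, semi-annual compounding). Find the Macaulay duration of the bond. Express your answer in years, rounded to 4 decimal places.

2.7192 years

Periodic yield y = 0.03225. Discount each cash flow and weight by its period:
  t   CF        PV=CF/(1+0.03225)^t    t·PV
  1        85.00        82.3444        82.3444
  2        85.00        79.7718       159.5435
  3        85.00        77.2795       231.8385
  4        85.00        74.8651       299.4604
  5        85.00        72.5261       362.6306
  6     2,085.00     1,723.4421    10,340.6529
  Σ                  2,110.2290    11,476.4703
Price P = Σ PV = 2,110.2290.
Macaulay duration = Σ(t·PV) / P = 11,476.4703 / 2,110.2290 = 5.43850 half-year periods.
In years: 5.43850 / 2 = 2.71925 years.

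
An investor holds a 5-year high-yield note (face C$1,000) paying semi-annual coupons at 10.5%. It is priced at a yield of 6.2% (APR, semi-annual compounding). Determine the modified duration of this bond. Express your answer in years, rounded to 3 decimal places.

Periodic yield y = 0.031. First find Macaulay duration:
  t   CF        PV=CF/(1+0.031)^t    t·PV
  1        52.50        50.9214        50.9214
  2        52.50        49.3903        98.7807
  3        52.50        47.9053       143.7158
  4        52.50        46.4649       185.8594
  5        52.50        45.0678       225.3388
  6        52.50        43.7127       262.2760
  7        52.50        42.3983       296.7882
  8        52.50        41.1235       328.9879
  9        52.50        39.8870       358.9830
  10    1,052.50       775.5958     7,755.9581
  Σ                  1,182.4669     9,707.6094
P = 1,182.4669; Macaulay duration = 9,707.6094 / 1,182.4669 = 8.20962 half-year periods = 4.10481 years.
Modified duration = D_Mac / (1 + y) = 4.10481 / 1.031 = 3.98139 years.

3.981 years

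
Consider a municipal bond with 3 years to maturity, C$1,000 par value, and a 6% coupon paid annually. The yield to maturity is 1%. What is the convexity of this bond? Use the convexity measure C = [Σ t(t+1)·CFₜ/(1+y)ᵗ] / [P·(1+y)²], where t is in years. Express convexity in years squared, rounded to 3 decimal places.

10.954

With y = 0.01:
  t   CF        PV=CF/(1+0.01)^t    t·PV        t(t+1)·PV
  1        60.00        59.4059        59.4059         118.8119
  2        60.00        58.8178       117.6355         352.9066
  3     1,060.00     1,028.8256     3,086.4767      12,345.9067
  Σ                  1,147.0493     3,263.5181      12,817.6251
P = 1,147.0493.
Convexity = Σ t(t+1)·PV / [P·(1+y)²] = 12,817.6251 / (1,147.0493 × 1.020100) = 10.95425.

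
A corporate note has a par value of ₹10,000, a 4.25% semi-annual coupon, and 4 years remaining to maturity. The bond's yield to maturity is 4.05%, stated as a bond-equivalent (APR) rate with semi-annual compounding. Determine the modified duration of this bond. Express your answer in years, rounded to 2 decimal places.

3.65 years

Periodic yield y = 0.02025. First find Macaulay duration:
  t   CF        PV=CF/(1+0.02025)^t    t·PV
  1       212.50       208.2823       208.2823
  2       212.50       204.1483       408.2966
  3       212.50       200.0963       600.2890
  4       212.50       196.1248       784.4992
  5       212.50       192.2321       961.1605
  6       212.50       188.4167     1,130.5000
  7       212.50       184.6770     1,292.7387
  8    10,212.50     8,699.1985    69,593.5882
  Σ                 10,073.1759    74,979.3545
P = 10,073.1759; Macaulay duration = 74,979.3545 / 10,073.1759 = 7.44347 half-year periods = 3.72173 years.
Modified duration = D_Mac / (1 + y) = 3.72173 / 1.02025 = 3.64786 years.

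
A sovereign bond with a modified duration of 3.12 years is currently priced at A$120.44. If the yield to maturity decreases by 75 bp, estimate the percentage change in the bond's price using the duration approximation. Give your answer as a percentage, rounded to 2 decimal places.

Duration approximation: ΔP/P ≈ -D_mod · Δy = -3.12 × (-0.0075) = +0.023400.
As a percentage: +2.3400%.

+2.34%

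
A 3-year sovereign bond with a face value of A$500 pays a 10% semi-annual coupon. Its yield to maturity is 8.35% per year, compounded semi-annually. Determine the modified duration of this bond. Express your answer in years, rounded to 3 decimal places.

Periodic yield y = 0.04175. First find Macaulay duration:
  t   CF        PV=CF/(1+0.04175)^t    t·PV
  1        25.00        23.9981        23.9981
  2        25.00        23.0363        46.0726
  3        25.00        22.1131        66.3393
  4        25.00        21.2269        84.9075
  5        25.00        20.3762       101.8808
  6       525.00       410.7506     2,464.5038
  Σ                    521.5012     2,787.7021
P = 521.5012; Macaulay duration = 2,787.7021 / 521.5012 = 5.34553 half-year periods = 2.67277 years.
Modified duration = D_Mac / (1 + y) = 2.67277 / 1.04175 = 2.56565 years.

2.566 years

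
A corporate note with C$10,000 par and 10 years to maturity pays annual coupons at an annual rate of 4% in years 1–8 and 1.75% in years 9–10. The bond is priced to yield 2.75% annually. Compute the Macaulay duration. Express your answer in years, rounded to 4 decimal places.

Periodic yield y = 0.0275. Discount each cash flow and weight by its year:
  t   CF        PV=CF/(1+0.0275)^t    t·PV
  1       400.00       389.2944       389.2944
  2       400.00       378.8753       757.7507
  3       400.00       368.7351     1,106.2053
  4       400.00       358.8663     1,435.4652
  5       400.00       349.2616     1,746.3080
  6       400.00       339.9140     2,039.4838
  7       400.00       330.8165     2,315.7156
  8       400.00       321.9625     2,575.7003
  9       175.00       137.0887     1,233.7981
  10   10,175.00     7,757.3987    77,573.9869
  Σ                 10,732.2131    91,173.7082
Price P = Σ PV = 10,732.2131.
Macaulay duration = Σ(t·PV) / P = 91,173.7082 / 10,732.2131 = 8.49533 years.

8.4953 years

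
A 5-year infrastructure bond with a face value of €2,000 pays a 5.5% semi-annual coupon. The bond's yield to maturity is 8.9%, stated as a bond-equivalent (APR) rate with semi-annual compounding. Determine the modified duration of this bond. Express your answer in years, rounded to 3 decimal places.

Periodic yield y = 0.0445. First find Macaulay duration:
  t   CF        PV=CF/(1+0.0445)^t    t·PV
  1        55.00        52.6568        52.6568
  2        55.00        50.4134       100.8268
  3        55.00        48.2656       144.7967
  4        55.00        46.2092       184.8370
  5        55.00        44.2405       221.2027
  6        55.00        42.3557       254.1343
  7        55.00        40.5512       283.8583
  8        55.00        38.8235       310.5883
  9        55.00        37.1695       334.5255
  10    2,055.00     1,329.6195    13,296.1952
  Σ                  1,730.3050    15,183.6216
P = 1,730.3050; Macaulay duration = 15,183.6216 / 1,730.3050 = 8.77511 half-year periods = 4.38756 years.
Modified duration = D_Mac / (1 + y) = 4.38756 / 1.0445 = 4.20063 years.

4.201 years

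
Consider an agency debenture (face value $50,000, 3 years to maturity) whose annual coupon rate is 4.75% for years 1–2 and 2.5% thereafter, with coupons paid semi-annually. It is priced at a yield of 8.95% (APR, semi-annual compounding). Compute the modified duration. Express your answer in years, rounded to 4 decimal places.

2.7000 years

Periodic yield y = 0.04475. First find Macaulay duration:
  t   CF        PV=CF/(1+0.04475)^t    t·PV
  1     1,187.50     1,136.6356     1,136.6356
  2     1,187.50     1,087.9498     2,175.8996
  3     1,187.50     1,041.3494     3,124.0483
  4     1,187.50       996.7451     3,986.9803
  5       625.00       502.1323     2,510.6613
  6    50,625.00    38,930.5695   233,583.4172
  Σ                 43,695.3817   246,517.6422
P = 43,695.3817; Macaulay duration = 246,517.6422 / 43,695.3817 = 5.64173 half-year periods = 2.82087 years.
Modified duration = D_Mac / (1 + y) = 2.82087 / 1.04475 = 2.70004 years.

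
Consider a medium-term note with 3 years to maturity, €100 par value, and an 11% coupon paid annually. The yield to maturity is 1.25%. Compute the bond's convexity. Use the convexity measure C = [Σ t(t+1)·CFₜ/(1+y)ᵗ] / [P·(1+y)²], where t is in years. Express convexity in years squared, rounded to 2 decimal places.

10.39

With y = 0.0125:
  t   CF        PV=CF/(1+0.0125)^t    t·PV        t(t+1)·PV
  1        11.00        10.8642        10.8642          21.7284
  2        11.00        10.7301        21.4601          64.3804
  3       111.00       106.9394       320.8183       1,283.2732
  Σ                    128.5337       353.1426       1,369.3820
P = 128.5337.
Convexity = Σ t(t+1)·PV / [P·(1+y)²] = 1,369.3820 / (128.5337 × 1.025156) = 10.39244.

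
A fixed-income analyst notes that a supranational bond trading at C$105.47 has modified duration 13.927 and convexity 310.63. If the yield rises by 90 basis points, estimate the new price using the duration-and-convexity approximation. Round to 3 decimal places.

C$93.577

Duration effect: -D_mod·Δy = -13.927 × (+0.009) = -0.125343
Convexity effect: ½·C·(Δy)² = 0.5 × 310.63 × (0.009)² = +0.012580515
ΔP/P ≈ -0.125343 + 0.012580515 = -0.112762485
New price ≈ 105.47 × (1 - 0.112762485) = 93.57694070705.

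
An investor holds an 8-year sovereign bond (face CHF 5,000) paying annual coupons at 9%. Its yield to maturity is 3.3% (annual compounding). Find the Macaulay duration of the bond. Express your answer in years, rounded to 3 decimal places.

Periodic yield y = 0.033. Discount each cash flow and weight by its year:
  t   CF        PV=CF/(1+0.033)^t    t·PV
  1       450.00       435.6244       435.6244
  2       450.00       421.7080       843.4161
  3       450.00       408.2362     1,224.7087
  4       450.00       395.1948     1,580.7792
  5       450.00       382.5700     1,912.8500
  6       450.00       370.3485     2,222.0910
  7       450.00       358.5174     2,509.6219
  8     5,450.00     4,203.3343    33,626.6743
  Σ                  6,975.5337    44,355.7656
Price P = Σ PV = 6,975.5337.
Macaulay duration = Σ(t·PV) / P = 44,355.7656 / 6,975.5337 = 6.35876 years.

6.359 years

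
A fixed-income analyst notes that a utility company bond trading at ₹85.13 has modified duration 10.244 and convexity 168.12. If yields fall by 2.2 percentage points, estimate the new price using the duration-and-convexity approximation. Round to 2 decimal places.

₹107.78

Duration effect: -D_mod·Δy = -10.244 × (-0.022) = +0.225368
Convexity effect: ½·C·(Δy)² = 0.5 × 168.12 × (-0.022)² = +0.04068504
ΔP/P ≈ +0.225368 + 0.04068504 = +0.26605304
New price ≈ 85.13 × (1 + 0.26605304) = 107.7790952952.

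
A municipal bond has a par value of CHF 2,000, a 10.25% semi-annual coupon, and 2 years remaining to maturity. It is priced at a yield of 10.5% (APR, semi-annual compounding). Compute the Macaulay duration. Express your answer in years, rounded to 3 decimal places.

Periodic yield y = 0.0525. Discount each cash flow and weight by its period:
  t   CF        PV=CF/(1+0.0525)^t    t·PV
  1       102.50        97.3872        97.3872
  2       102.50        92.5294       185.0588
  3       102.50        87.9139       263.7417
  4     2,102.50     1,713.3559     6,853.4236
  Σ                  1,991.1864     7,399.6113
Price P = Σ PV = 1,991.1864.
Macaulay duration = Σ(t·PV) / P = 7,399.6113 / 1,991.1864 = 3.71618 half-year periods.
In years: 3.71618 / 2 = 1.85809 years.

1.858 years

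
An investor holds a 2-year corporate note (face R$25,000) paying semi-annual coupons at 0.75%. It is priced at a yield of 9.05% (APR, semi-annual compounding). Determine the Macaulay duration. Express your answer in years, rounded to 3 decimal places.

Periodic yield y = 0.04525. Discount each cash flow and weight by its period:
  t   CF        PV=CF/(1+0.04525)^t    t·PV
  1        93.75        89.6915        89.6915
  2        93.75        85.8086       171.6172
  3        93.75        82.0939       246.2816
  4    25,093.75    21,022.5242    84,090.0970
  Σ                 21,280.1182    84,597.6873
Price P = Σ PV = 21,280.1182.
Macaulay duration = Σ(t·PV) / P = 84,597.6873 / 21,280.1182 = 3.97543 half-year periods.
In years: 3.97543 / 2 = 1.98772 years.

1.988 years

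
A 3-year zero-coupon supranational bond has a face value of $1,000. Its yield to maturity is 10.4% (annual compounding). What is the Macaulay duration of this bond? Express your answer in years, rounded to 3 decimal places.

3.000 years

A zero-coupon bond has a single cash flow at maturity, so its Macaulay duration equals its maturity: 3 years.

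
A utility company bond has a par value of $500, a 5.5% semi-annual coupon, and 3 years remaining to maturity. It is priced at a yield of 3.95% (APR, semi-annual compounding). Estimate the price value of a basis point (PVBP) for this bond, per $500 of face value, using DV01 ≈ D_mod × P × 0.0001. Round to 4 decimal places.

$0.1438

Periodic yield y = 0.01975.
  t   CF        PV=CF/(1+0.01975)^t    t·PV
  1        13.75        13.4837        13.4837
  2        13.75        13.2226        26.4451
  3        13.75        12.9665        38.8994
  4        13.75        12.7153        50.8613
  5        13.75        12.4691        62.3454
  6       513.75       456.8667     2,741.2005
  Σ                    521.7239     2,933.2354
P = 521.7239; D_Mac = 5.62220 half-year periods = 2.81110 yrs; D_mod = 2.75666 yrs.
DV01 ≈ 2.75666 × 521.7239 × 0.0001 = 0.143821.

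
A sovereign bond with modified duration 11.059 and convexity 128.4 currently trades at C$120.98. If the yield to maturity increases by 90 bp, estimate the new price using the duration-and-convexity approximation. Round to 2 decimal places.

C$109.57

Duration effect: -D_mod·Δy = -11.059 × (+0.009) = -0.099531
Convexity effect: ½·C·(Δy)² = 0.5 × 128.4 × (0.009)² = +0.0052002
ΔP/P ≈ -0.099531 + 0.0052002 = -0.0943308
New price ≈ 120.98 × (1 - 0.0943308) = 109.567859816.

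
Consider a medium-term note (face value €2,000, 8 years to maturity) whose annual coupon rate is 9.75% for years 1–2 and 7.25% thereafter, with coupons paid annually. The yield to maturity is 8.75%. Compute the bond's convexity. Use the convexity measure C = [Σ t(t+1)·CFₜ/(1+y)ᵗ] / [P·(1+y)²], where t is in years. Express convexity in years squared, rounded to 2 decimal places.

With y = 0.0875:
  t   CF        PV=CF/(1+0.0875)^t    t·PV        t(t+1)·PV
  1       195.00       179.3103       179.3103         358.6207
  2       195.00       164.8831       329.7662         989.2985
  3       145.00       112.7406       338.2217       1,352.8868
  4       145.00       103.6695       414.6779       2,073.3897
  5       145.00        95.3283       476.6413       2,859.8479
  6       145.00        87.6582       525.9490       3,681.6432
  7       145.00        80.6052       564.2365       4,513.8921
  8     2,145.00     1,096.4610     8,771.6876      78,945.1888
  Σ                  1,920.6561    11,600.4906      94,774.7676
P = 1,920.6561.
Convexity = Σ t(t+1)·PV / [P·(1+y)²] = 94,774.7676 / (1,920.6561 × 1.182656) = 41.72387.

41.72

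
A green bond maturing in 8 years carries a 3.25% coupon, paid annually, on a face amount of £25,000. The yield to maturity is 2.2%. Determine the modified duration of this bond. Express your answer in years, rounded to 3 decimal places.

Periodic yield y = 0.022. First find Macaulay duration:
  t   CF        PV=CF/(1+0.022)^t    t·PV
  1       812.50       795.0098       795.0098
  2       812.50       777.8961     1,555.7921
  3       812.50       761.1508     2,283.4523
  4       812.50       744.7659     2,979.0636
  5       812.50       728.7338     3,643.6688
  6       812.50       713.0467     4,278.2804
  7       812.50       697.6974     4,883.8817
  8    25,812.50    21,688.1697   173,505.3575
  Σ                 26,906.4701   193,924.5063
P = 26,906.4701; Macaulay duration = 193,924.5063 / 26,906.4701 = 7.20736 years.
Modified duration = D_Mac / (1 + y) = 7.20736 / 1.022 = 7.05221 years.

7.052 years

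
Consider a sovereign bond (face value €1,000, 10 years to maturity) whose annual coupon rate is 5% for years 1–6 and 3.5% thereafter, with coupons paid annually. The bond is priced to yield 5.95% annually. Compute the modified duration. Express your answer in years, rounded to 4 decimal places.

Periodic yield y = 0.0595. First find Macaulay duration:
  t   CF        PV=CF/(1+0.0595)^t    t·PV
  1        50.00        47.1921        47.1921
  2        50.00        44.5418        89.0837
  3        50.00        42.0404       126.1213
  4        50.00        39.6795       158.7180
  5        50.00        37.4512       187.2558
  6        50.00        35.3480       212.0877
  7        35.00        23.3540       163.4780
  8        35.00        22.0425       176.3398
  9        35.00        20.8046       187.2414
  10    1,035.00       580.6718     5,806.7181
  Σ                    893.1258     7,154.2358
P = 893.1258; Macaulay duration = 7,154.2358 / 893.1258 = 8.01033 years.
Modified duration = D_Mac / (1 + y) = 8.01033 / 1.0595 = 7.56048 years.

7.5605 years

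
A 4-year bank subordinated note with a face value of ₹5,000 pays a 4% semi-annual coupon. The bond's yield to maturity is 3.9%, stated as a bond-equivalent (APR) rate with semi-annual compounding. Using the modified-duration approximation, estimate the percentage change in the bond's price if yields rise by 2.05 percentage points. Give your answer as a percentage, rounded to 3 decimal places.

Periodic yield y = 0.0195. Modified duration first:
  t   CF        PV=CF/(1+0.0195)^t    t·PV
  1       100.00        98.0873        98.0873
  2       100.00        96.2112       192.4224
  3       100.00        94.3709       283.1128
  4       100.00        92.5659       370.2636
  5       100.00        90.7954       453.9770
  6       100.00        89.0588       534.3525
  7       100.00        87.3553       611.4873
  8     5,100.00     4,369.9084    34,959.2673
  Σ                  5,018.3532    37,502.9703
P = 5,018.3532; D_Mac = 7.47316 half-year periods = 3.73658 yrs; D_mod = 3.73658/(1+0.0195) = 3.66511 yrs.
ΔP/P ≈ -D_mod · Δy = -3.66511 × (+0.0205) = -0.075135 = -7.5135%.

-7.513%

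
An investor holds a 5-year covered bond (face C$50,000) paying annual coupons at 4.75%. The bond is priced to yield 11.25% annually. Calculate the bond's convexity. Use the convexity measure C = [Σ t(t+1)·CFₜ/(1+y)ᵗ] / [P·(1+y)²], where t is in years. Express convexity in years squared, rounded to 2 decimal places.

With y = 0.1125:
  t   CF        PV=CF/(1+0.1125)^t    t·PV        t(t+1)·PV
  1     2,375.00     2,134.8315     2,134.8315       4,269.6629
  2     2,375.00     1,918.9496     3,837.8993      11,513.6978
  3     2,375.00     1,724.8985     5,174.6956      20,698.7825
  4     2,375.00     1,550.4706     6,201.8824      31,009.4120
  5    52,375.00    30,734.3433   153,671.7164     922,030.2984
  Σ                 38,063.4935   171,021.0251     989,521.8536
P = 38,063.4935.
Convexity = Σ t(t+1)·PV / [P·(1+y)²] = 989,521.8536 / (38,063.4935 × 1.237656) = 21.00471.

21.00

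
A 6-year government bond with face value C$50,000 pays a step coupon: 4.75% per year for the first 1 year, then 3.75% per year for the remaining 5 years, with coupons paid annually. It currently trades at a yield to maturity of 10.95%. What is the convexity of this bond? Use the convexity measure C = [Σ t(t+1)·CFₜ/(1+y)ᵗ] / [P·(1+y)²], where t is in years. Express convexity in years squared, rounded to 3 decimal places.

28.990

With y = 0.1095:
  t   CF        PV=CF/(1+0.1095)^t    t·PV        t(t+1)·PV
  1     2,375.00     2,140.6039     2,140.6039       4,281.2078
  2     1,875.00     1,523.1640     3,046.3279       9,138.9838
  3     1,875.00     1,372.8382     4,118.5146      16,474.0583
  4     1,875.00     1,237.3485     4,949.3941      24,746.9705
  5     1,875.00     1,115.2308     5,576.1538      33,456.9228
  6    51,875.00    27,809.5698   166,857.4187   1,168,001.9308
  Σ                 35,198.7551   186,688.4130   1,256,100.0740
P = 35,198.7551.
Convexity = Σ t(t+1)·PV / [P·(1+y)²] = 1,256,100.0740 / (35,198.7551 × 1.230990) = 28.98961.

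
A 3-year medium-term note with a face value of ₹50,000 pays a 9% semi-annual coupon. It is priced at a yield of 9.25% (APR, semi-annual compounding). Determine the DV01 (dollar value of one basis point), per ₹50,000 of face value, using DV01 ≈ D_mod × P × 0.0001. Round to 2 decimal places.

₹12.79

Periodic yield y = 0.04625.
  t   CF        PV=CF/(1+0.04625)^t    t·PV
  1     2,250.00     2,150.5376     2,150.5376
  2     2,250.00     2,055.4721     4,110.9441
  3     2,250.00     1,964.6089     5,893.8267
  4     2,250.00     1,877.7624     7,511.0495
  5     2,250.00     1,794.7550     8,973.7748
  6    52,250.00    39,835.7932   239,014.7590
  Σ                 49,678.9291   267,654.8917
P = 49,678.9291; D_Mac = 5.38769 half-year periods = 2.69385 yrs; D_mod = 2.57476 yrs.
DV01 ≈ 2.57476 × 49,678.9291 × 0.0001 = 12.791154.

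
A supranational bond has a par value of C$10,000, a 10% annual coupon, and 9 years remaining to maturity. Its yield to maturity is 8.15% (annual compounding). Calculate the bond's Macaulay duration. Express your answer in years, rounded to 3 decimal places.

6.484 years

Periodic yield y = 0.0815. Discount each cash flow and weight by its year:
  t   CF        PV=CF/(1+0.0815)^t    t·PV
  1     1,000.00       924.6417       924.6417
  2     1,000.00       854.9623     1,709.9246
  3     1,000.00       790.5338     2,371.6013
  4     1,000.00       730.9605     2,923.8420
  5     1,000.00       675.8766     3,379.3828
  6     1,000.00       624.9436     3,749.6619
  7     1,000.00       577.8490     4,044.9427
  8     1,000.00       534.3032     4,274.4259
  9    11,000.00     5,434.4297    48,909.8669
  Σ                 11,148.5003    72,288.2897
Price P = Σ PV = 11,148.5003.
Macaulay duration = Σ(t·PV) / P = 72,288.2897 / 11,148.5003 = 6.48413 years.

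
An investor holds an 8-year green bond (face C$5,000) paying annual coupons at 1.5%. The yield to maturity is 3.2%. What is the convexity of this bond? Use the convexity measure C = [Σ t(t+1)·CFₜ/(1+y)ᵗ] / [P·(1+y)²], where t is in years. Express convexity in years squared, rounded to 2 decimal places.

62.75

With y = 0.032:
  t   CF        PV=CF/(1+0.032)^t    t·PV        t(t+1)·PV
  1        75.00        72.6744        72.6744         145.3488
  2        75.00        70.4209       140.8419         422.5257
  3        75.00        68.2374       204.7121         818.8482
  4        75.00        66.1215       264.4859       1,322.4293
  5        75.00        64.0712       320.3559       1,922.1356
  6        75.00        62.0845       372.5069       2,607.5484
  7        75.00        60.1594       421.1157       3,368.9255
  8     5,075.00     3,944.5591    31,556.4729     284,008.2558
  Σ                  4,408.3284    33,353.1656     294,616.0174
P = 4,408.3284.
Convexity = Σ t(t+1)·PV / [P·(1+y)²] = 294,616.0174 / (4,408.3284 × 1.065024) = 62.75134.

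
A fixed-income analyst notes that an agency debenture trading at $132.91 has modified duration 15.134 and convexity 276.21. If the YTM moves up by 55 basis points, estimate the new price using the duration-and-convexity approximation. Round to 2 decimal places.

$122.40

Duration effect: -D_mod·Δy = -15.134 × (+0.0055) = -0.083237
Convexity effect: ½·C·(Δy)² = 0.5 × 276.21 × (0.0055)² = +0.00417767625
ΔP/P ≈ -0.083237 + 0.00417767625 = -0.07905932375
New price ≈ 132.91 × (1 - 0.07905932375) = 122.4022252803875.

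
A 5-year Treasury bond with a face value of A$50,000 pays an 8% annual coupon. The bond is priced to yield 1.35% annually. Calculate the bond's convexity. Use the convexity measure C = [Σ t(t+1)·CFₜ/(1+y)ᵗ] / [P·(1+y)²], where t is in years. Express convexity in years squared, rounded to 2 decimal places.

24.62

With y = 0.0135:
  t   CF        PV=CF/(1+0.0135)^t    t·PV        t(t+1)·PV
  1     4,000.00     3,946.7193     3,946.7193       7,893.4386
  2     4,000.00     3,894.1483     7,788.2966      23,364.8897
  3     4,000.00     3,842.2775    11,526.8326      46,107.3305
  4     4,000.00     3,791.0977    15,164.3909      75,821.9544
  5    54,000.00    50,498.0950   252,490.4748   1,514,942.8488
  Σ                 65,972.3378   290,916.7142   1,668,130.4620
P = 65,972.3378.
Convexity = Σ t(t+1)·PV / [P·(1+y)²] = 1,668,130.4620 / (65,972.3378 × 1.027182) = 24.61618.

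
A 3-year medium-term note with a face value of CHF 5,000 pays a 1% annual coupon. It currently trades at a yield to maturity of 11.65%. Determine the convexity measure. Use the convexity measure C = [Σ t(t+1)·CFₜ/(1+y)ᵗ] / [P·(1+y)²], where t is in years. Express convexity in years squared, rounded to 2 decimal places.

9.48

With y = 0.1165:
  t   CF        PV=CF/(1+0.1165)^t    t·PV        t(t+1)·PV
  1        50.00        44.7828        44.7828          89.5656
  2        50.00        40.1100        80.2200         240.6599
  3     5,050.00     3,628.4003    10,885.2009      43,540.8038
  Σ                  3,713.2931    11,010.2037      43,871.0293
P = 3,713.2931.
Convexity = Σ t(t+1)·PV / [P·(1+y)²] = 43,871.0293 / (3,713.2931 × 1.246572) = 9.47766.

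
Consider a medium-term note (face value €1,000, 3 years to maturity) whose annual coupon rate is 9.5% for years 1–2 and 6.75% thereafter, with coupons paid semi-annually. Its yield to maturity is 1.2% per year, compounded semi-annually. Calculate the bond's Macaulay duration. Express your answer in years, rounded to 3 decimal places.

2.717 years

Periodic yield y = 0.006. Discount each cash flow and weight by its period:
  t   CF        PV=CF/(1+0.006)^t    t·PV
  1        47.50        47.2167        47.2167
  2        47.50        46.9351        93.8702
  3        47.50        46.6552       139.9655
  4        47.50        46.3769       185.5076
  5        33.75        32.7555       163.7774
  6     1,033.75       997.3042     5,983.8251
  Σ                  1,217.2435     6,614.1624
Price P = Σ PV = 1,217.2435.
Macaulay duration = Σ(t·PV) / P = 6,614.1624 / 1,217.2435 = 5.43372 half-year periods.
In years: 5.43372 / 2 = 2.71686 years.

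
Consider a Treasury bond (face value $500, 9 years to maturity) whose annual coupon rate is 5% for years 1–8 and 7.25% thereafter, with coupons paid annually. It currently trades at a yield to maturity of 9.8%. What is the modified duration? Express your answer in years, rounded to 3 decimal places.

Periodic yield y = 0.098. First find Macaulay duration:
  t   CF        PV=CF/(1+0.098)^t    t·PV
  1        25.00        22.7687        22.7687
  2        25.00        20.7365        41.4730
  3        25.00        18.8857        56.6571
  4        25.00        17.2001        68.8003
  5        25.00        15.6649        78.3246
  6        25.00        14.2668        85.6007
  7        25.00        12.9934        90.9540
  8        25.00        11.8337        94.6698
  9       536.25       231.1779     2,080.6008
  Σ                    365.5277     2,619.8489
P = 365.5277; Macaulay duration = 2,619.8489 / 365.5277 = 7.16731 years.
Modified duration = D_Mac / (1 + y) = 7.16731 / 1.098 = 6.52760 years.

6.528 years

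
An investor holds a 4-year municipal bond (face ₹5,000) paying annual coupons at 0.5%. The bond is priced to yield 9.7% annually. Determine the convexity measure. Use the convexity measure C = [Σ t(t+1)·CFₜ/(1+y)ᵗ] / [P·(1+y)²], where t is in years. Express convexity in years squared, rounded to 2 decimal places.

With y = 0.097:
  t   CF        PV=CF/(1+0.097)^t    t·PV        t(t+1)·PV
  1        25.00        22.7894        22.7894          45.5789
  2        25.00        20.7743        41.5486         124.6459
  3        25.00        18.9374        56.8122         227.2487
  4     5,025.00     3,469.8409    13,879.3634      69,396.8170
  Σ                  3,532.3420    14,000.5136      69,794.2905
P = 3,532.3420.
Convexity = Σ t(t+1)·PV / [P·(1+y)²] = 69,794.2905 / (3,532.3420 × 1.203409) = 16.41889.

16.42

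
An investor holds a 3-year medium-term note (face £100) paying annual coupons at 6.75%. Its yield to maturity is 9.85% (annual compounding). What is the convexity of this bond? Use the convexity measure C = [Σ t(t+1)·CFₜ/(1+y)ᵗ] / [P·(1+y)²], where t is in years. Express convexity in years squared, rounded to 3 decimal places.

9.091

With y = 0.0985:
  t   CF        PV=CF/(1+0.0985)^t    t·PV        t(t+1)·PV
  1         6.75         6.1447         6.1447          12.2895
  2         6.75         5.5938        11.1875          33.5625
  3       106.75        80.5319       241.5956         966.3823
  Σ                     92.2704       258.9278       1,012.2343
P = 92.2704.
Convexity = Σ t(t+1)·PV / [P·(1+y)²] = 1,012.2343 / (92.2704 × 1.206702) = 9.09115.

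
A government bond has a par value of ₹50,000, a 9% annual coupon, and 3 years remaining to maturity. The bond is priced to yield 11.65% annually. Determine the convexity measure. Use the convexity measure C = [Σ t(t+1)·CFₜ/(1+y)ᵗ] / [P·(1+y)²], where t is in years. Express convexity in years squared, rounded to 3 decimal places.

With y = 0.1165:
  t   CF        PV=CF/(1+0.1165)^t    t·PV        t(t+1)·PV
  1     4,500.00     4,030.4523     4,030.4523       8,060.9046
  2     4,500.00     3,609.8991     7,219.7981      21,659.3944
  3    54,500.00    39,157.9836   117,473.9508     469,895.8031
  Σ                 46,798.3350   128,724.2012     499,616.1021
P = 46,798.3350.
Convexity = Σ t(t+1)·PV / [P·(1+y)²] = 499,616.1021 / (46,798.3350 × 1.246572) = 8.56423.

8.564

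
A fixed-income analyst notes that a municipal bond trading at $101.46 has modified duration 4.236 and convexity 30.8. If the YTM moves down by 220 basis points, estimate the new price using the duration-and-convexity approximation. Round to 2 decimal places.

Duration effect: -D_mod·Δy = -4.236 × (-0.022) = +0.093192
Convexity effect: ½·C·(Δy)² = 0.5 × 30.8 × (-0.022)² = +0.0074536
ΔP/P ≈ +0.093192 + 0.0074536 = +0.1006456
New price ≈ 101.46 × (1 + 0.1006456) = 111.671502576.

$111.67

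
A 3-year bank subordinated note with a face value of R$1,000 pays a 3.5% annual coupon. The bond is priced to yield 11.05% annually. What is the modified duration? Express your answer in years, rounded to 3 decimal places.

Periodic yield y = 0.1105. First find Macaulay duration:
  t   CF        PV=CF/(1+0.1105)^t    t·PV
  1        35.00        31.5173        31.5173
  2        35.00        28.3812        56.7624
  3     1,035.00       755.7613     2,267.2840
  Σ                    815.6599     2,355.5637
P = 815.6599; Macaulay duration = 2,355.5637 / 815.6599 = 2.88792 years.
Modified duration = D_Mac / (1 + y) = 2.88792 / 1.1105 = 2.60056 years.

2.601 years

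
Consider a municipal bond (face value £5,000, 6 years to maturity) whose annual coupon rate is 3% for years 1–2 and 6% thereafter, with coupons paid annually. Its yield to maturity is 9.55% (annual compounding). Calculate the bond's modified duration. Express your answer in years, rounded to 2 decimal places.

4.91 years

Periodic yield y = 0.0955. First find Macaulay duration:
  t   CF        PV=CF/(1+0.0955)^t    t·PV
  1       150.00       136.9238       136.9238
  2       150.00       124.9875       249.9750
  3       300.00       228.1834       684.5503
  4       300.00       208.2916       833.1663
  5       300.00       190.1338       950.6690
  6     5,300.00     3,066.2078    18,397.2466
  Σ                  3,954.7278    21,252.5310
P = 3,954.7278; Macaulay duration = 21,252.5310 / 3,954.7278 = 5.37396 years.
Modified duration = D_Mac / (1 + y) = 5.37396 / 1.0955 = 4.90548 years.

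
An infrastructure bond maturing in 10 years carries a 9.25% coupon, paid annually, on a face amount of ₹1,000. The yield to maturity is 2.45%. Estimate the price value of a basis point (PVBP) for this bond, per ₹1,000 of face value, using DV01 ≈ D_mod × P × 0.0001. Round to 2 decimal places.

₹1.19

Periodic yield y = 0.0245.
  t   CF        PV=CF/(1+0.0245)^t    t·PV
  1        92.50        90.2879        90.2879
  2        92.50        88.1288       176.2576
  3        92.50        86.0213       258.0638
  4        92.50        83.9641       335.8566
  5        92.50        81.9562       409.7811
  6        92.50        79.9963       479.9779
  7        92.50        78.0833       546.5829
  8        92.50        76.2160       609.7278
  9        92.50        74.3933       669.5401
  10    1,092.50       857.6337     8,576.3366
  Σ                  1,596.6809    12,152.4123
P = 1,596.6809; D_Mac = 7.61105 yrs; D_mod = 7.42903 yrs.
DV01 ≈ 7.42903 × 1,596.6809 × 0.0001 = 1.186180.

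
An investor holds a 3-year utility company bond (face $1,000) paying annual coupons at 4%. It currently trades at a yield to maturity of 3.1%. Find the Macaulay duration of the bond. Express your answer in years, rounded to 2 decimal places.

2.89 years

Periodic yield y = 0.031. Discount each cash flow and weight by its year:
  t   CF        PV=CF/(1+0.031)^t    t·PV
  1        40.00        38.7973        38.7973
  2        40.00        37.6307        75.2615
  3     1,040.00       948.9806     2,846.9419
  Σ                  1,025.4086     2,961.0006
Price P = Σ PV = 1,025.4086.
Macaulay duration = Σ(t·PV) / P = 2,961.0006 / 1,025.4086 = 2.88763 years.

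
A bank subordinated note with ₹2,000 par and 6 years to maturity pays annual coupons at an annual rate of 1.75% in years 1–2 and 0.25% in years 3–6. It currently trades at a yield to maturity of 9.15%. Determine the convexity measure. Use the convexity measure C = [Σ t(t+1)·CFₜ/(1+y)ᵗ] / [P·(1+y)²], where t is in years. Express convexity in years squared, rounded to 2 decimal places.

33.54

With y = 0.0915:
  t   CF        PV=CF/(1+0.0915)^t    t·PV        t(t+1)·PV
  1        35.00        32.0660        32.0660          64.1319
  2        35.00        29.3779        58.7558         176.2673
  3         5.00         3.8450        11.5351          46.1403
  4         5.00         3.5227        14.0908          70.4539
  5         5.00         3.2274        16.1369          96.8217
  6     2,005.00     1,185.6921     7,114.1528      49,799.0694
  Σ                  1,257.7311     7,246.7373      50,252.8845
P = 1,257.7311.
Convexity = Σ t(t+1)·PV / [P·(1+y)²] = 50,252.8845 / (1,257.7311 × 1.191372) = 33.53712.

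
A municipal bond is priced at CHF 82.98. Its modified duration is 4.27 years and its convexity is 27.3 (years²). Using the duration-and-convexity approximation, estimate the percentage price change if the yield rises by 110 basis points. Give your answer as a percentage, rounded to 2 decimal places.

Duration effect: -D_mod·Δy = -4.27 × (+0.011) = -0.046970
Convexity effect: ½·C·(Δy)² = 0.5 × 27.3 × (0.011)² = +0.00165165
ΔP/P ≈ -0.046970 + 0.00165165 = -0.04531835
= -4.531835%.

-4.53%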